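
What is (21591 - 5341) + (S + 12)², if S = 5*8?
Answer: 18954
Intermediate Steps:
S = 40
(21591 - 5341) + (S + 12)² = (21591 - 5341) + (40 + 12)² = 16250 + 52² = 16250 + 2704 = 18954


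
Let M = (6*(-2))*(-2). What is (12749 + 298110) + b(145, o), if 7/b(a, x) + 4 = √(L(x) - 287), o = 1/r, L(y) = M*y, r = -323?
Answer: 30430911043/97893 - 35*I*√1198007/97893 ≈ 3.1086e+5 - 0.39133*I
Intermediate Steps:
M = 24 (M = -12*(-2) = 24)
L(y) = 24*y
o = -1/323 (o = 1/(-323) = -1/323 ≈ -0.0030960)
b(a, x) = 7/(-4 + √(-287 + 24*x)) (b(a, x) = 7/(-4 + √(24*x - 287)) = 7/(-4 + √(-287 + 24*x)))
(12749 + 298110) + b(145, o) = (12749 + 298110) + 7/(-4 + √(-287 + 24*(-1/323))) = 310859 + 7/(-4 + √(-287 - 24/323)) = 310859 + 7/(-4 + √(-92725/323)) = 310859 + 7/(-4 + 5*I*√1198007/323)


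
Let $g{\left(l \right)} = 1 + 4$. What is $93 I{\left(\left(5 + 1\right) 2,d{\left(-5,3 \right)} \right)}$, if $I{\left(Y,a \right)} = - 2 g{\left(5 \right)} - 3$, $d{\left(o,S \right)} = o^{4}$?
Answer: $-1209$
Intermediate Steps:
$g{\left(l \right)} = 5$
$I{\left(Y,a \right)} = -13$ ($I{\left(Y,a \right)} = \left(-2\right) 5 - 3 = -10 - 3 = -13$)
$93 I{\left(\left(5 + 1\right) 2,d{\left(-5,3 \right)} \right)} = 93 \left(-13\right) = -1209$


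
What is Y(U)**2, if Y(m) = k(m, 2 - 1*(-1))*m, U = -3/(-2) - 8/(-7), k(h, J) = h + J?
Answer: 8543929/38416 ≈ 222.41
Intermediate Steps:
k(h, J) = J + h
U = 37/14 (U = -3*(-1/2) - 8*(-1/7) = 3/2 + 8/7 = 37/14 ≈ 2.6429)
Y(m) = m*(3 + m) (Y(m) = ((2 - 1*(-1)) + m)*m = ((2 + 1) + m)*m = (3 + m)*m = m*(3 + m))
Y(U)**2 = (37*(3 + 37/14)/14)**2 = ((37/14)*(79/14))**2 = (2923/196)**2 = 8543929/38416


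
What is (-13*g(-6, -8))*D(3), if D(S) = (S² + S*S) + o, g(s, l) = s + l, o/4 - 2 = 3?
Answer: 6916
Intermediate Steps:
o = 20 (o = 8 + 4*3 = 8 + 12 = 20)
g(s, l) = l + s
D(S) = 20 + 2*S² (D(S) = (S² + S*S) + 20 = (S² + S²) + 20 = 2*S² + 20 = 20 + 2*S²)
(-13*g(-6, -8))*D(3) = (-13*(-8 - 6))*(20 + 2*3²) = (-13*(-14))*(20 + 2*9) = 182*(20 + 18) = 182*38 = 6916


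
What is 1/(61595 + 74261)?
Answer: 1/135856 ≈ 7.3607e-6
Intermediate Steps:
1/(61595 + 74261) = 1/135856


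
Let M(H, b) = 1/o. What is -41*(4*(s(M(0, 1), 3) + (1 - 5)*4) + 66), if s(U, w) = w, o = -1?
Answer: -574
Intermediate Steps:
M(H, b) = -1 (M(H, b) = 1/(-1) = -1)
-41*(4*(s(M(0, 1), 3) + (1 - 5)*4) + 66) = -41*(4*(3 + (1 - 5)*4) + 66) = -41*(4*(3 - 4*4) + 66) = -41*(4*(3 - 16) + 66) = -41*(4*(-13) + 66) = -41*(-52 + 66) = -41*14 = -574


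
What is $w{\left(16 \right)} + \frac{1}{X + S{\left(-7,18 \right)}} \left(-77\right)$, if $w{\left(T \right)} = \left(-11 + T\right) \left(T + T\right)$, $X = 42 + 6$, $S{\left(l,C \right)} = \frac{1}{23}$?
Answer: $\frac{175029}{1105} \approx 158.4$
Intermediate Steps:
$S{\left(l,C \right)} = \frac{1}{23}$
$X = 48$
$w{\left(T \right)} = 2 T \left(-11 + T\right)$ ($w{\left(T \right)} = \left(-11 + T\right) 2 T = 2 T \left(-11 + T\right)$)
$w{\left(16 \right)} + \frac{1}{X + S{\left(-7,18 \right)}} \left(-77\right) = 2 \cdot 16 \left(-11 + 16\right) + \frac{1}{48 + \frac{1}{23}} \left(-77\right) = 2 \cdot 16 \cdot 5 + \frac{1}{\frac{1105}{23}} \left(-77\right) = 160 + \frac{23}{1105} \left(-77\right) = 160 - \frac{1771}{1105} = \frac{175029}{1105}$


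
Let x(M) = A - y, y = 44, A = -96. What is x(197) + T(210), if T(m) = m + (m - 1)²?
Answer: 43751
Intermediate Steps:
T(m) = m + (-1 + m)²
x(M) = -140 (x(M) = -96 - 1*44 = -96 - 44 = -140)
x(197) + T(210) = -140 + (210 + (-1 + 210)²) = -140 + (210 + 209²) = -140 + (210 + 43681) = -140 + 43891 = 43751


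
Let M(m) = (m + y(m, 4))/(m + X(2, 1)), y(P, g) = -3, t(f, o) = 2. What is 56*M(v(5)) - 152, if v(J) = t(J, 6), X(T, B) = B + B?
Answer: -166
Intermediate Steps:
X(T, B) = 2*B
v(J) = 2
M(m) = (-3 + m)/(2 + m) (M(m) = (m - 3)/(m + 2*1) = (-3 + m)/(m + 2) = (-3 + m)/(2 + m))
56*M(v(5)) - 152 = 56*((-3 + 2)/(2 + 2)) - 152 = 56*(-1/4) - 152 = -14 - 152 = -166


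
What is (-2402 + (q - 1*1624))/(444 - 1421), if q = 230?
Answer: 3796/977 ≈ 3.8854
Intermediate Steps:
(-2402 + (q - 1*1624))/(444 - 1421) = (-2402 + (230 - 1*1624))/(444 - 1421) = (-2402 + (230 - 1624))/(-977) = (-2402 - 1394)*(-1/977) = -3796*(-1/977) = 3796/977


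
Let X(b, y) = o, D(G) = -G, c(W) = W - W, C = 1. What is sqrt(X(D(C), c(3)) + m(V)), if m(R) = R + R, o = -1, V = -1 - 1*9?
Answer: I*sqrt(21) ≈ 4.5826*I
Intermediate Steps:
c(W) = 0
V = -10 (V = -1 - 9 = -10)
m(R) = 2*R
X(b, y) = -1
sqrt(X(D(C), c(3)) + m(V)) = sqrt(-1 + 2*(-10)) = sqrt(-1 - 20) = sqrt(-21) = I*sqrt(21)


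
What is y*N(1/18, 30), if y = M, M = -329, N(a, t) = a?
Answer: -329/18 ≈ -18.278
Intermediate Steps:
y = -329
y*N(1/18, 30) = -329/18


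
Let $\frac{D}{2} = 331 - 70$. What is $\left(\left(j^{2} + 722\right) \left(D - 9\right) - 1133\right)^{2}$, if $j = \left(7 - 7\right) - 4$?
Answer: $142476806521$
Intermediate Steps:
$D = 522$ ($D = 2 \left(331 - 70\right) = 2 \cdot 261 = 522$)
$j = -4$ ($j = 0 - 4 = -4$)
$\left(\left(j^{2} + 722\right) \left(D - 9\right) - 1133\right)^{2} = \left(\left(\left(-4\right)^{2} + 722\right) \left(522 - 9\right) - 1133\right)^{2} = \left(\left(16 + 722\right) 513 - 1133\right)^{2} = \left(738 \cdot 513 - 1133\right)^{2} = \left(378594 - 1133\right)^{2} = 377461^{2} = 142476806521$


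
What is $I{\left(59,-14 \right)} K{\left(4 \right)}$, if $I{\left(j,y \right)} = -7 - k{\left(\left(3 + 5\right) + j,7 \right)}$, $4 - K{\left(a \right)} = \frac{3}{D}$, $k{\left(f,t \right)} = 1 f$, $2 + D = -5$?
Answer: $- \frac{2294}{7} \approx -327.71$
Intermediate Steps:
$D = -7$ ($D = -2 - 5 = -7$)
$k{\left(f,t \right)} = f$
$K{\left(a \right)} = \frac{31}{7}$ ($K{\left(a \right)} = 4 - \frac{3}{-7} = 4 - 3 \left(- \frac{1}{7}\right) = 4 - - \frac{3}{7} = 4 + \frac{3}{7} = \frac{31}{7}$)
$I{\left(j,y \right)} = -15 - j$ ($I{\left(j,y \right)} = -7 - \left(\left(3 + 5\right) + j\right) = -7 - \left(8 + j\right) = -15 - j$)
$I{\left(59,-14 \right)} K{\left(4 \right)} = \left(-15 - 59\right) \frac{31}{7} = \left(-74\right) \frac{31}{7} = - \frac{2294}{7}$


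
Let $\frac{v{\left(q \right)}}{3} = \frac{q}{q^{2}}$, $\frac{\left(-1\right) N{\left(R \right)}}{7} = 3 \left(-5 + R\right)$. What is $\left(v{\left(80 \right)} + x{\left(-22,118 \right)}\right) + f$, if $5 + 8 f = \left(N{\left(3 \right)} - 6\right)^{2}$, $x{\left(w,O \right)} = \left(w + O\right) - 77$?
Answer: $\frac{14433}{80} \approx 180.41$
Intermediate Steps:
$x{\left(w,O \right)} = -77 + O + w$ ($x{\left(w,O \right)} = \left(O + w\right) - 77 = -77 + O + w$)
$N{\left(R \right)} = 105 - 21 R$ ($N{\left(R \right)} = - 7 \cdot 3 \left(-5 + R\right) = - 7 \left(-15 + 3 R\right) = 105 - 21 R$)
$v{\left(q \right)} = \frac{3}{q}$ ($v{\left(q \right)} = 3 \frac{q}{q^{2}} = \frac{3}{q}$)
$f = \frac{1291}{8}$ ($f = - \frac{5}{8} + \frac{\left(\left(105 - 63\right) - 6\right)^{2}}{8} = - \frac{5}{8} + \frac{\left(42 - 6\right)^{2}}{8} = - \frac{5}{8} + \frac{36^{2}}{8} = - \frac{5}{8} + \frac{1}{8} \cdot 1296 = - \frac{5}{8} + 162 = \frac{1291}{8} \approx 161.38$)
$\left(v{\left(80 \right)} + x{\left(-22,118 \right)}\right) + f = \left(\frac{3}{80} - -19\right) + \frac{1291}{8} = \left(3 \cdot \frac{1}{80} + 19\right) + \frac{1291}{8} = \left(\frac{3}{80} + 19\right) + \frac{1291}{8} = \frac{1523}{80} + \frac{1291}{8} = \frac{14433}{80}$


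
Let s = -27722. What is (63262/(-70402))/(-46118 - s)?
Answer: 31631/647557596 ≈ 4.8847e-5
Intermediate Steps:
(63262/(-70402))/(-46118 - s) = (63262/(-70402))/(-46118 - 1*(-27722)) = (63262*(-1/70402))/(-46118 + 27722) = -31631/35201/(-18396) = -31631/35201*(-1/18396) = 31631/647557596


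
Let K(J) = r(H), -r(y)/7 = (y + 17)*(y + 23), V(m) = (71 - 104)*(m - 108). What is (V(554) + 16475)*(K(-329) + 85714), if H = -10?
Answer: 149480289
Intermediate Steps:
V(m) = 3564 - 33*m (V(m) = -33*(-108 + m) = 3564 - 33*m)
r(y) = -7*(17 + y)*(23 + y) (r(y) = -7*(y + 17)*(y + 23) = -7*(17 + y)*(23 + y))
K(J) = -637 (K(J) = -2737 - 280*(-10) - 7*(-10)**2 = -2737 + 2800 - 7*100 = -2737 + 2800 - 700 = -637)
(V(554) + 16475)*(K(-329) + 85714) = ((3564 - 33*554) + 16475)*(-637 + 85714) = ((3564 - 18282) + 16475)*85077 = (-14718 + 16475)*85077 = 1757*85077 = 149480289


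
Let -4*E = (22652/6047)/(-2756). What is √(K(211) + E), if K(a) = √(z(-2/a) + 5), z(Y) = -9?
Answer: √(23594226929 + 138869978421512*I)/8332766 ≈ 1.0001 + 0.99992*I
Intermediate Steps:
K(a) = 2*I (K(a) = √(-9 + 5) = √(-4) = 2*I)
E = 5663/16665532 (E = -22652/6047/(4*(-2756)) = -22652*(1/6047)*(-1)/(4*2756) = -5663*(-1)/(6047*2756) = -¼*(-5663/4166383) = 5663/16665532 ≈ 0.00033980)
√(K(211) + E) = √(2*I + 5663/16665532) = √(5663/16665532 + 2*I)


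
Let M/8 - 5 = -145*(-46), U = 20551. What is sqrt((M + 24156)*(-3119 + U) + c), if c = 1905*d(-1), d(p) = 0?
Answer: 4*sqrt(84497262) ≈ 36769.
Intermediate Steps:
M = 53400 (M = 40 + 8*(-145*(-46)) = 40 + 8*6670 = 40 + 53360 = 53400)
c = 0 (c = 1905*0 = 0)
sqrt((M + 24156)*(-3119 + U) + c) = sqrt((53400 + 24156)*(-3119 + 20551) + 0) = sqrt(77556*17432 + 0) = sqrt(1351956192 + 0) = sqrt(1351956192) = 4*sqrt(84497262)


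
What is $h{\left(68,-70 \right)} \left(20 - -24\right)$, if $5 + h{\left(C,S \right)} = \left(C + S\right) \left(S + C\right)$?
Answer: $-44$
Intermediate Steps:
$h{\left(C,S \right)} = -5 + \left(C + S\right)^{2}$ ($h{\left(C,S \right)} = -5 + \left(C + S\right) \left(S + C\right) = -5 + \left(C + S\right) \left(C + S\right) = -5 + \left(C + S\right)^{2}$)
$h{\left(68,-70 \right)} \left(20 - -24\right) = \left(-5 + \left(68 - 70\right)^{2}\right) \left(20 - -24\right) = \left(-5 + \left(-2\right)^{2}\right) \left(20 + 24\right) = \left(-5 + 4\right) 44 = \left(-1\right) 44 = -44$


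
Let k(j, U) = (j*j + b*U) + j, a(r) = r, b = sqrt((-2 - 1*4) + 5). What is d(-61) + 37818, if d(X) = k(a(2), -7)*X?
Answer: 37452 + 427*I ≈ 37452.0 + 427.0*I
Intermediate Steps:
b = I (b = sqrt((-2 - 4) + 5) = sqrt(-6 + 5) = sqrt(-1) = I ≈ 1.0*I)
k(j, U) = j + j**2 + I*U (k(j, U) = (j*j + I*U) + j = (j**2 + I*U) + j = j + j**2 + I*U)
d(X) = X*(6 - 7*I) (d(X) = (2 + 2**2 + I*(-7))*X = (2 + 4 - 7*I)*X = (6 - 7*I)*X = X*(6 - 7*I))
d(-61) + 37818 = -61*(6 - 7*I) + 37818 = (-366 + 427*I) + 37818 = 37452 + 427*I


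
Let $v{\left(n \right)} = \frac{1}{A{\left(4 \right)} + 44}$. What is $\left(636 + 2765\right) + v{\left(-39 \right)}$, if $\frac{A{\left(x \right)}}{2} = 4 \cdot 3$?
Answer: $\frac{231269}{68} \approx 3401.0$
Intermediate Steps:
$A{\left(x \right)} = 24$ ($A{\left(x \right)} = 2 \cdot 4 \cdot 3 = 2 \cdot 12 = 24$)
$v{\left(n \right)} = \frac{1}{68}$ ($v{\left(n \right)} = \frac{1}{24 + 44} = \frac{1}{68}$)
$\left(636 + 2765\right) + v{\left(-39 \right)} = \left(636 + 2765\right) + \frac{1}{68} = 3401 + \frac{1}{68} = \frac{231269}{68}$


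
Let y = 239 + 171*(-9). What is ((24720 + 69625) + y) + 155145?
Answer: 248190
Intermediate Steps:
y = -1300 (y = 239 - 1539 = -1300)
((24720 + 69625) + y) + 155145 = ((24720 + 69625) - 1300) + 155145 = (94345 - 1300) + 155145 = 93045 + 155145 = 248190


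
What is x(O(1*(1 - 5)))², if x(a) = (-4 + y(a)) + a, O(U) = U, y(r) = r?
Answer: 144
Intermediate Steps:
x(a) = -4 + 2*a (x(a) = (-4 + a) + a = -4 + 2*a)
x(O(1*(1 - 5)))² = (-4 + 2*(1*(1 - 5)))² = (-4 + 2*(1*(-4)))² = (-4 + 2*(-4))² = (-4 - 8)² = (-12)² = 144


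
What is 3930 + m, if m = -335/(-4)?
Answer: 16055/4 ≈ 4013.8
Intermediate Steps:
m = 335/4 (m = -335*(-¼) = 335/4 ≈ 83.750)
3930 + m = 3930 + 335/4 = 16055/4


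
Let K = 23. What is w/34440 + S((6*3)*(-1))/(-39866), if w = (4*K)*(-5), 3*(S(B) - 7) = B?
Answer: -229660/17162313 ≈ -0.013382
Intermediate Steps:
S(B) = 7 + B/3
w = -460 (w = (4*23)*(-5) = 92*(-5) = -460)
w/34440 + S((6*3)*(-1))/(-39866) = -460/34440 + (7 + ((6*3)*(-1))/3)/(-39866) = -460*1/34440 + (7 + (18*(-1))/3)*(-1/39866) = -23/1722 + (7 + (⅓)*(-18))*(-1/39866) = -23/1722 + (7 - 6)*(-1/39866) = -23/1722 + 1*(-1/39866) = -23/1722 - 1/39866 = -229660/17162313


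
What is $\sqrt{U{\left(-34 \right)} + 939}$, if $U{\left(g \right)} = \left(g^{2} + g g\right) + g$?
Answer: $\sqrt{3217} \approx 56.719$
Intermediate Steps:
$U{\left(g \right)} = g + 2 g^{2}$ ($U{\left(g \right)} = \left(g^{2} + g^{2}\right) + g = 2 g^{2} + g = g + 2 g^{2}$)
$\sqrt{U{\left(-34 \right)} + 939} = \sqrt{- 34 \left(1 + 2 \left(-34\right)\right) + 939} = \sqrt{- 34 \left(1 - 68\right) + 939} = \sqrt{\left(-34\right) \left(-67\right) + 939} = \sqrt{2278 + 939} = \sqrt{3217}$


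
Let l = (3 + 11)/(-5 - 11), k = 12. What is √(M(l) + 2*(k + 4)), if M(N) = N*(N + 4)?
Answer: √1873/8 ≈ 5.4098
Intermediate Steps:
l = -7/8 (l = 14/(-16) = 14*(-1/16) = -7/8 ≈ -0.87500)
M(N) = N*(4 + N)
√(M(l) + 2*(k + 4)) = √(-7*(4 - 7/8)/8 + 2*(12 + 4)) = √(-7/8*25/8 + 2*16) = √(-175/64 + 32) = √(1873/64) = √1873/8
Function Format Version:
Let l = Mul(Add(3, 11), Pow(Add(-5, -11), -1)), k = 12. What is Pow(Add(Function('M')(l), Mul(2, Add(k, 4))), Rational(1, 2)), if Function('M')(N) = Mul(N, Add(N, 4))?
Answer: Mul(Rational(1, 8), Pow(1873, Rational(1, 2))) ≈ 5.4098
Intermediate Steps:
l = Rational(-7, 8) (l = Mul(14, Pow(-16, -1)) = Mul(14, Rational(-1, 16)) = Rational(-7, 8) ≈ -0.87500)
Function('M')(N) = Mul(N, Add(4, N))
Pow(Add(Function('M')(l), Mul(2, Add(k, 4))), Rational(1, 2)) = Pow(Add(Mul(Rational(-7, 8), Add(4, Rational(-7, 8))), Mul(2, Add(12, 4))), Rational(1, 2)) = Pow(Add(Mul(Rational(-7, 8), Rational(25, 8)), Mul(2, 16)), Rational(1, 2)) = Pow(Add(Rational(-175, 64), 32), Rational(1, 2)) = Pow(Rational(1873, 64), Rational(1, 2)) = Mul(Rational(1, 8), Pow(1873, Rational(1, 2)))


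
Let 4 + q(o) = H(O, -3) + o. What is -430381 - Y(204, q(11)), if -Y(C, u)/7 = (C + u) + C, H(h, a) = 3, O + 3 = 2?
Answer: -427455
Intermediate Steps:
O = -1 (O = -3 + 2 = -1)
q(o) = -1 + o (q(o) = -4 + (3 + o) = -1 + o)
Y(C, u) = -14*C - 7*u (Y(C, u) = -7*((C + u) + C) = -7*(u + 2*C) = -14*C - 7*u)
-430381 - Y(204, q(11)) = -430381 - (-14*204 - 7*(-1 + 11)) = -430381 - (-2856 - 7*10) = -430381 - (-2856 - 70) = -430381 - 1*(-2926) = -430381 + 2926 = -427455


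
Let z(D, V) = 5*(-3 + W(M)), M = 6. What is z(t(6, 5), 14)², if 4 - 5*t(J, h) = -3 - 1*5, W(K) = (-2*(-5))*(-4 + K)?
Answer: 7225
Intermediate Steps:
W(K) = -40 + 10*K (W(K) = 10*(-4 + K) = -40 + 10*K)
t(J, h) = 12/5 (t(J, h) = ⅘ - (-3 - 1*5)/5 = ⅘ - (-3 - 5)/5 = ⅘ - ⅕*(-8) = ⅘ + 8/5 = 12/5)
z(D, V) = 85 (z(D, V) = 5*(-3 + (-40 + 10*6)) = 5*(-3 + (-40 + 60)) = 5*(-3 + 20) = 5*17 = 85)
z(t(6, 5), 14)² = 85² = 7225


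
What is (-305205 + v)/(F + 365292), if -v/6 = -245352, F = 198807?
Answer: 388969/188033 ≈ 2.0686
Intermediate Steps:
v = 1472112 (v = -6*(-245352) = 1472112)
(-305205 + v)/(F + 365292) = (-305205 + 1472112)/(198807 + 365292) = 1166907/564099 = 1166907*(1/564099) = 388969/188033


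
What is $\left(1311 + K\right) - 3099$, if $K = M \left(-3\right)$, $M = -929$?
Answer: $999$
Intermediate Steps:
$K = 2787$ ($K = \left(-929\right) \left(-3\right) = 2787$)
$\left(1311 + K\right) - 3099 = \left(1311 + 2787\right) - 3099 = 4098 - 3099 = 999$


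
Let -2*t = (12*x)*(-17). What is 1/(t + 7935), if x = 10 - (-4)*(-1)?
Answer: 1/8547 ≈ 0.00011700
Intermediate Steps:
x = 6 (x = 10 - 1*4 = 10 - 4 = 6)
t = 612 (t = -12*6*(-17)/2 = -36*(-17) = -½*(-1224) = 612)
1/(t + 7935) = 1/(612 + 7935) = 1/8547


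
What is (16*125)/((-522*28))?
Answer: -250/1827 ≈ -0.13684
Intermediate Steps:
(16*125)/((-522*28)) = 2000/(-14616) = 2000*(-1/14616) = -250/1827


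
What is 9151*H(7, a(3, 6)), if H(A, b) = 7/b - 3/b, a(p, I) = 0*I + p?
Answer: 36604/3 ≈ 12201.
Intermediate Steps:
a(p, I) = p (a(p, I) = 0 + p = p)
H(A, b) = 4/b
9151*H(7, a(3, 6)) = 9151*(4/3) = 36604/3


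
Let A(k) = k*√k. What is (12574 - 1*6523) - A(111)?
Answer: 6051 - 111*√111 ≈ 4881.5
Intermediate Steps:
A(k) = k^(3/2)
(12574 - 1*6523) - A(111) = (12574 - 1*6523) - 111^(3/2) = (12574 - 6523) - 111*√111 = 6051 - 111*√111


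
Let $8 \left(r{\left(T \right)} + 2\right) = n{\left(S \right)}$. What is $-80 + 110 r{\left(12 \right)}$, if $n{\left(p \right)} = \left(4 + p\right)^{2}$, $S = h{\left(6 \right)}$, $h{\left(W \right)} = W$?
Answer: $1075$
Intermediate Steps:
$S = 6$
$r{\left(T \right)} = \frac{21}{2}$ ($r{\left(T \right)} = -2 + \frac{\left(4 + 6\right)^{2}}{8} = -2 + \frac{10^{2}}{8} = -2 + \frac{1}{8} \cdot 100 = -2 + \frac{25}{2} = \frac{21}{2}$)
$-80 + 110 r{\left(12 \right)} = -80 + 110 \cdot \frac{21}{2} = -80 + 1155 = 1075$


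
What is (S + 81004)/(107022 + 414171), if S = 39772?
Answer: 120776/521193 ≈ 0.23173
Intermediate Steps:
(S + 81004)/(107022 + 414171) = (39772 + 81004)/(107022 + 414171) = 120776/521193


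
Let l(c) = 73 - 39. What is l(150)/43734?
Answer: 17/21867 ≈ 0.00077743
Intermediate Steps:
l(c) = 34
l(150)/43734 = 34/43734 = 34*(1/43734) = 17/21867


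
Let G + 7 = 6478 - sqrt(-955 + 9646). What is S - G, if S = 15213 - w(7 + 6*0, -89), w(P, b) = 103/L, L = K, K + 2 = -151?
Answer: 1337629/153 + sqrt(8691) ≈ 8835.9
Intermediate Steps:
K = -153 (K = -2 - 151 = -153)
L = -153
w(P, b) = -103/153 (w(P, b) = 103/(-153) = 103*(-1/153) = -103/153)
S = 2327692/153 (S = 15213 - 1*(-103/153) = 15213 + 103/153 = 2327692/153 ≈ 15214.)
G = 6471 - sqrt(8691) (G = -7 + (6478 - sqrt(-955 + 9646)) = -7 + (6478 - sqrt(8691)) = 6471 - sqrt(8691) ≈ 6377.8)
S - G = 2327692/153 - (6471 - sqrt(8691)) = 2327692/153 + (-6471 + sqrt(8691)) = 1337629/153 + sqrt(8691)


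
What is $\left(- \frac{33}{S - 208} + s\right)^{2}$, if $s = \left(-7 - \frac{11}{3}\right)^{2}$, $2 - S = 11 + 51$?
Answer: $\frac{75476023441}{5817744} \approx 12973.0$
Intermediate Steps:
$S = -60$ ($S = 2 - \left(11 + 51\right) = 2 - 62 = -60$)
$s = \frac{1024}{9}$ ($s = \left(-7 - \frac{11}{3}\right)^{2} = \left(- \frac{32}{3}\right)^{2} = \frac{1024}{9} \approx 113.78$)
$\left(- \frac{33}{S - 208} + s\right)^{2} = \left(- \frac{33}{-60 - 208} + \frac{1024}{9}\right)^{2} = \left(- \frac{33}{-268} + \frac{1024}{9}\right)^{2} = \left(\left(-33\right) \left(- \frac{1}{268}\right) + \frac{1024}{9}\right)^{2} = \left(\frac{33}{268} + \frac{1024}{9}\right)^{2} = \left(\frac{274729}{2412}\right)^{2} = \frac{75476023441}{5817744}$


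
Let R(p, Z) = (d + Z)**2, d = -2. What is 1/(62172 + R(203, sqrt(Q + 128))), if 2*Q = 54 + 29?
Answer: 249382/15547834633 + 8*sqrt(678)/15547834633 ≈ 1.6053e-5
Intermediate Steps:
Q = 83/2 (Q = (54 + 29)/2 = (1/2)*83 = 83/2 ≈ 41.500)
R(p, Z) = (-2 + Z)**2
1/(62172 + R(203, sqrt(Q + 128))) = 1/(62172 + (-2 + sqrt(83/2 + 128))**2) = 1/(62172 + (-2 + sqrt(339/2))**2) = 1/(62172 + (-2 + sqrt(678)/2)**2)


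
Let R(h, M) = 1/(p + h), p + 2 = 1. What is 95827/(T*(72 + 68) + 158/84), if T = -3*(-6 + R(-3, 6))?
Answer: 4024734/110329 ≈ 36.479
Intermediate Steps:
p = -1 (p = -2 + 1 = -1)
R(h, M) = 1/(-1 + h)
T = 75/4 (T = -3*(-6 + 1/(-1 - 3)) = -3*(-6 + 1/(-4)) = -3*(-6 - 1/4) = -3*(-25/4) = 75/4 ≈ 18.750)
95827/(T*(72 + 68) + 158/84) = 95827/(75*(72 + 68)/4 + 158/84) = 95827/((75/4)*140 + 158*(1/84)) = 95827/(2625 + 79/42) = 95827/(110329/42) = 95827*(42/110329) = 4024734/110329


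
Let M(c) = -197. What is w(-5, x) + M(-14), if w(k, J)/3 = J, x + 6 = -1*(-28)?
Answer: -131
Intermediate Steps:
x = 22 (x = -6 - 1*(-28) = -6 + 28 = 22)
w(k, J) = 3*J
w(-5, x) + M(-14) = 3*22 - 197 = 66 - 197 = -131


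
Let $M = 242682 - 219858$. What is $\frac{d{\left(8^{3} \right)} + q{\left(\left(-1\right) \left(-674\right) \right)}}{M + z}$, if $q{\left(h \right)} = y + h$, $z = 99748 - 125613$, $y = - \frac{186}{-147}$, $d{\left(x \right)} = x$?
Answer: $- \frac{58176}{149009} \approx -0.39042$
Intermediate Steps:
$y = \frac{62}{49}$ ($y = \left(-186\right) \left(- \frac{1}{147}\right) = \frac{62}{49} \approx 1.2653$)
$z = -25865$
$q{\left(h \right)} = \frac{62}{49} + h$
$M = 22824$ ($M = 242682 - 219858 = 22824$)
$\frac{d{\left(8^{3} \right)} + q{\left(\left(-1\right) \left(-674\right) \right)}}{M + z} = \frac{8^{3} + \left(\frac{62}{49} - -674\right)}{22824 - 25865} = \frac{512 + \left(\frac{62}{49} + 674\right)}{-3041} = \left(512 + \frac{33088}{49}\right) \left(- \frac{1}{3041}\right) = \frac{58176}{49} \left(- \frac{1}{3041}\right) = - \frac{58176}{149009}$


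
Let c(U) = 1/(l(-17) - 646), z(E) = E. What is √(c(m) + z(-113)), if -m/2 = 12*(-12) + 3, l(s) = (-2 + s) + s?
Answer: 3*I*√5839966/682 ≈ 10.63*I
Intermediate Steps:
l(s) = -2 + 2*s
m = 282 (m = -2*(12*(-12) + 3) = -2*(-144 + 3) = -2*(-141) = 282)
c(U) = -1/682 (c(U) = 1/((-2 + 2*(-17)) - 646) = 1/((-2 - 34) - 646) = 1/(-36 - 646) = 1/(-682) = -1/682)
√(c(m) + z(-113)) = √(-1/682 - 113) = √(-77067/682) = 3*I*√5839966/682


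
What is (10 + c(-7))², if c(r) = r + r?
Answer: 16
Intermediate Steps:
c(r) = 2*r
(10 + c(-7))² = (10 + 2*(-7))² = (10 - 14)² = (-4)² = 16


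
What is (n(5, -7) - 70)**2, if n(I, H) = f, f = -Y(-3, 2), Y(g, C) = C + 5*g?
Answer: 3249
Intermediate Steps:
f = 13 (f = -(2 + 5*(-3)) = -(2 - 15) = -1*(-13) = 13)
n(I, H) = 13
(n(5, -7) - 70)**2 = (13 - 70)**2 = (-57)**2 = 3249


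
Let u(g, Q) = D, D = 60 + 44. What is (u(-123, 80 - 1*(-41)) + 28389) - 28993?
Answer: -500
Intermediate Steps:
D = 104
u(g, Q) = 104
(u(-123, 80 - 1*(-41)) + 28389) - 28993 = (104 + 28389) - 28993 = 28493 - 28993 = -500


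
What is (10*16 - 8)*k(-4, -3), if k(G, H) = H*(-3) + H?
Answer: 912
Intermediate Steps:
k(G, H) = -2*H (k(G, H) = -3*H + H = -2*H)
(10*16 - 8)*k(-4, -3) = (10*16 - 8)*(-2*(-3)) = (160 - 8)*6 = 152*6 = 912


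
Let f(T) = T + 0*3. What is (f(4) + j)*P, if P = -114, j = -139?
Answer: 15390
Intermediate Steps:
f(T) = T (f(T) = T + 0 = T)
(f(4) + j)*P = (4 - 139)*(-114) = -135*(-114) = 15390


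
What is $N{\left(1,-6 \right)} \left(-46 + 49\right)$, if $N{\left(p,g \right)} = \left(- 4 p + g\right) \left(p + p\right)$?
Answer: $-60$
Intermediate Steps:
$N{\left(p,g \right)} = 2 p \left(g - 4 p\right)$ ($N{\left(p,g \right)} = \left(g - 4 p\right) 2 p = 2 p \left(g - 4 p\right)$)
$N{\left(1,-6 \right)} \left(-46 + 49\right) = 2 \cdot 1 \left(-6 - 4\right) \left(-46 + 49\right) = 2 \cdot 1 \left(-6 - 4\right) 3 = 2 \cdot 1 \left(-10\right) 3 = \left(-20\right) 3 = -60$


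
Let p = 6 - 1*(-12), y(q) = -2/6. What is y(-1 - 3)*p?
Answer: -6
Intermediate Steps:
y(q) = -1/3 (y(q) = -2*1/6 = -1/3)
p = 18 (p = 6 + 12 = 18)
y(-1 - 3)*p = -1/3*18 = -6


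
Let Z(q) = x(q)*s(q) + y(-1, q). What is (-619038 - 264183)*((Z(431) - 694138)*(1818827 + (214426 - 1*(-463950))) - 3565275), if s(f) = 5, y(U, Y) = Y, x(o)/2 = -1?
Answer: 1530052968001638546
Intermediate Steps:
x(o) = -2 (x(o) = 2*(-1) = -2)
Z(q) = -10 + q (Z(q) = -2*5 + q = -10 + q)
(-619038 - 264183)*((Z(431) - 694138)*(1818827 + (214426 - 1*(-463950))) - 3565275) = (-619038 - 264183)*(((-10 + 431) - 694138)*(1818827 + (214426 - 1*(-463950))) - 3565275) = -883221*((421 - 694138)*(1818827 + (214426 + 463950)) - 3565275) = -883221*(-693717*(1818827 + 678376) - 3565275) = -883221*(-693717*2497203 - 3565275) = -883221*(-1732352173551 - 3565275) = -883221*(-1732355738826) = 1530052968001638546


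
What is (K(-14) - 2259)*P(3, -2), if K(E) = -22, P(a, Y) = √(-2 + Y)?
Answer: -4562*I ≈ -4562.0*I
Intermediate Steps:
(K(-14) - 2259)*P(3, -2) = (-22 - 2259)*√(-2 - 2) = -4562*I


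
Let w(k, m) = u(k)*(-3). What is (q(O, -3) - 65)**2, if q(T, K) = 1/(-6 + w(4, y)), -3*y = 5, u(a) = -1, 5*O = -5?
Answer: 38416/9 ≈ 4268.4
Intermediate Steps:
O = -1 (O = (1/5)*(-5) = -1)
y = -5/3 (y = -1/3*5 = -5/3 ≈ -1.6667)
w(k, m) = 3 (w(k, m) = -1*(-3) = 3)
q(T, K) = -1/3 (q(T, K) = 1/(-6 + 3) = 1/(-3) = -1/3)
(q(O, -3) - 65)**2 = (-1/3 - 65)**2 = (-196/3)**2 = 38416/9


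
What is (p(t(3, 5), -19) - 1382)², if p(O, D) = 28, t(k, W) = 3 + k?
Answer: 1833316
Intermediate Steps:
(p(t(3, 5), -19) - 1382)² = (28 - 1382)² = (-1354)² = 1833316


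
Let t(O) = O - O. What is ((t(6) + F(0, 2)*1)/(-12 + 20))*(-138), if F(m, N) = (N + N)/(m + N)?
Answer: -69/2 ≈ -34.500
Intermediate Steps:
t(O) = 0
F(m, N) = 2*N/(N + m) (F(m, N) = (2*N)/(N + m) = 2*N/(N + m))
((t(6) + F(0, 2)*1)/(-12 + 20))*(-138) = ((0 + (2*2/(2 + 0))*1)/(-12 + 20))*(-138) = ((0 + (2*2/2)*1)/8)*(-138) = ((0 + (2*2*(½))*1)*(⅛))*(-138) = ((0 + 2*1)*(⅛))*(-138) = ((0 + 2)*(⅛))*(-138) = (2*(⅛))*(-138) = (¼)*(-138) = -69/2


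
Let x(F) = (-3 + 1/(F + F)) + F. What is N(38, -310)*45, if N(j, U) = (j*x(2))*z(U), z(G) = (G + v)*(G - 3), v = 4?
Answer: -122835285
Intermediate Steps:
x(F) = -3 + F + 1/(2*F) (x(F) = (-3 + 1/(2*F)) + F = -3 + F + 1/(2*F))
z(G) = (-3 + G)*(4 + G) (z(G) = (G + 4)*(G - 3) = (4 + G)*(-3 + G) = (-3 + G)*(4 + G))
N(j, U) = -3*j*(-12 + U + U**2)/4 (N(j, U) = (j*(-3 + 2 + (1/2)/2))*(-12 + U + U**2) = (j*(-3 + 2 + (1/2)*(1/2)))*(-12 + U + U**2) = (j*(-3 + 2 + 1/4))*(-12 + U + U**2) = (j*(-3/4))*(-12 + U + U**2) = (-3*j/4)*(-12 + U + U**2) = -3*j*(-12 + U + U**2)/4)
N(38, -310)*45 = ((3/4)*38*(12 - 1*(-310) - 1*(-310)**2))*45 = ((3/4)*38*(12 + 310 - 1*96100))*45 = ((3/4)*38*(12 + 310 - 96100))*45 = ((3/4)*38*(-95778))*45 = -2729673*45 = -122835285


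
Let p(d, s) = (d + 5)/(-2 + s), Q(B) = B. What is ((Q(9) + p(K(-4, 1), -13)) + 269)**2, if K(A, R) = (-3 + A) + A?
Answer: 1937664/25 ≈ 77507.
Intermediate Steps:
K(A, R) = -3 + 2*A
p(d, s) = (5 + d)/(-2 + s)
((Q(9) + p(K(-4, 1), -13)) + 269)**2 = ((9 + (5 + (-3 + 2*(-4)))/(-2 - 13)) + 269)**2 = ((9 + (5 + (-3 - 8))/(-15)) + 269)**2 = ((9 - (5 - 11)/15) + 269)**2 = ((9 - 1/15*(-6)) + 269)**2 = ((9 + 2/5) + 269)**2 = (47/5 + 269)**2 = (1392/5)**2 = 1937664/25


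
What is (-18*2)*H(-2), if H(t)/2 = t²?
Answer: -288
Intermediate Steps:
H(t) = 2*t²
(-18*2)*H(-2) = (-18*2)*(2*(-2)²) = -72*4 = -36*8 = -288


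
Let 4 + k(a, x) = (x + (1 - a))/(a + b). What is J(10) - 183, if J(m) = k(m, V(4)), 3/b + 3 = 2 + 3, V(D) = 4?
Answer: -4311/23 ≈ -187.43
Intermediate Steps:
b = 3/2 (b = 3/(-3 + (2 + 3)) = 3/(-3 + 5) = 3/2 ≈ 1.5000)
k(a, x) = -4 + (1 + x - a)/(3/2 + a) (k(a, x) = -4 + (x + (1 - a))/(a + 3/2) = -4 + (1 + x - a)/(3/2 + a))
J(m) = 2*(-1 - 5*m)/(3 + 2*m) (J(m) = 2*(-5 + 4 - 5*m)/(3 + 2*m) = 2*(-1 - 5*m)/(3 + 2*m))
J(10) - 183 = 2*(-1 - 5*10)/(3 + 2*10) - 183 = 2*(-1 - 50)/(3 + 20) - 183 = 2*(-51)/23 - 183 = 2*(1/23)*(-51) - 183 = -102/23 - 183 = -4311/23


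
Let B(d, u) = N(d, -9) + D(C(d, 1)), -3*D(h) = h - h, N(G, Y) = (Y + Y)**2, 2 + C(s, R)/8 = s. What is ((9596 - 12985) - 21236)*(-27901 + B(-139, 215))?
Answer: 679083625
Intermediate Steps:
C(s, R) = -16 + 8*s
N(G, Y) = 4*Y**2 (N(G, Y) = (2*Y)**2 = 4*Y**2)
D(h) = 0 (D(h) = -(h - h)/3 = -1/3*0 = 0)
B(d, u) = 324 (B(d, u) = 4*(-9)**2 + 0 = 4*81 + 0 = 324 + 0 = 324)
((9596 - 12985) - 21236)*(-27901 + B(-139, 215)) = ((9596 - 12985) - 21236)*(-27901 + 324) = (-3389 - 21236)*(-27577) = -24625*(-27577) = 679083625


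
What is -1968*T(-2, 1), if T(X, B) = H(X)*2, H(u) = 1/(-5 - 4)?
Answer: 1312/3 ≈ 437.33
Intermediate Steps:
H(u) = -⅑ (H(u) = 1/(-9) = -⅑)
T(X, B) = -2/9 (T(X, B) = -⅑*2 = -2/9)
-1968*T(-2, 1) = -1968*(-2/9) = 1312/3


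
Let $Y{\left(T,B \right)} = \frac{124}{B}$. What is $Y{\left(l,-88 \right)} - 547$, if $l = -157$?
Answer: $- \frac{12065}{22} \approx -548.41$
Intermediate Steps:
$Y{\left(l,-88 \right)} - 547 = \frac{124}{-88} - 547 = 124 \left(- \frac{1}{88}\right) - 547 = - \frac{31}{22} - 547 = - \frac{12065}{22}$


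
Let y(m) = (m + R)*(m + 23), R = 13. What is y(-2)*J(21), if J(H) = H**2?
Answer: 101871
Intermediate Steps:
y(m) = (13 + m)*(23 + m) (y(m) = (m + 13)*(m + 23) = (13 + m)*(23 + m))
y(-2)*J(21) = (299 + (-2)**2 + 36*(-2))*21**2 = (299 + 4 - 72)*441 = 231*441 = 101871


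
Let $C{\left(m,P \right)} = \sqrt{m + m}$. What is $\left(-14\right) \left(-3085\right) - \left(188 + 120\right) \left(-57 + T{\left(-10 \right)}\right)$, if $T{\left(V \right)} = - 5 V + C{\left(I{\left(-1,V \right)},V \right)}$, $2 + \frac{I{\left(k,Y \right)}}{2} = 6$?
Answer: $44114$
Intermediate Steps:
$I{\left(k,Y \right)} = 8$ ($I{\left(k,Y \right)} = -4 + 2 \cdot 6 = -4 + 12 = 8$)
$C{\left(m,P \right)} = \sqrt{2} \sqrt{m}$ ($C{\left(m,P \right)} = \sqrt{2 m} = \sqrt{2} \sqrt{m}$)
$T{\left(V \right)} = 4 - 5 V$ ($T{\left(V \right)} = - 5 V + \sqrt{2} \sqrt{8} = - 5 V + \sqrt{2} \cdot 2 \sqrt{2} = - 5 V + 4 = 4 - 5 V$)
$\left(-14\right) \left(-3085\right) - \left(188 + 120\right) \left(-57 + T{\left(-10 \right)}\right) = \left(-14\right) \left(-3085\right) - \left(188 + 120\right) \left(-57 + \left(4 - -50\right)\right) = 43190 - 308 \left(-57 + \left(4 + 50\right)\right) = 43190 - 308 \left(-57 + 54\right) = 43190 - 308 \left(-3\right) = 43190 - -924 = 43190 + 924 = 44114$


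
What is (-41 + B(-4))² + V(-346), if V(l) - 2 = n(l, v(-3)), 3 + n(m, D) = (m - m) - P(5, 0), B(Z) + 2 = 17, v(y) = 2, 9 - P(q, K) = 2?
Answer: 668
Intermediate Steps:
P(q, K) = 7 (P(q, K) = 9 - 1*2 = 9 - 2 = 7)
B(Z) = 15 (B(Z) = -2 + 17 = 15)
n(m, D) = -10 (n(m, D) = -3 + ((m - m) - 1*7) = -3 + (0 - 7) = -3 - 7 = -10)
V(l) = -8 (V(l) = 2 - 10 = -8)
(-41 + B(-4))² + V(-346) = (-41 + 15)² - 8 = (-26)² - 8 = 676 - 8 = 668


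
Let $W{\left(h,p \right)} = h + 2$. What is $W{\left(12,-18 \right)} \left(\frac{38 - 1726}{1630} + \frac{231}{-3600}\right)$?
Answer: $- \frac{1505777}{97800} \approx -15.396$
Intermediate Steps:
$W{\left(h,p \right)} = 2 + h$
$W{\left(12,-18 \right)} \left(\frac{38 - 1726}{1630} + \frac{231}{-3600}\right) = \left(2 + 12\right) \left(\frac{38 - 1726}{1630} + \frac{231}{-3600}\right) = 14 \left(\left(-1688\right) \frac{1}{1630} + 231 \left(- \frac{1}{3600}\right)\right) = 14 \left(- \frac{844}{815} - \frac{77}{1200}\right) = 14 \left(- \frac{215111}{195600}\right) = - \frac{1505777}{97800}$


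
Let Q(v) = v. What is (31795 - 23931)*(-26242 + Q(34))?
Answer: -206099712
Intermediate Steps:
(31795 - 23931)*(-26242 + Q(34)) = (31795 - 23931)*(-26242 + 34) = 7864*(-26208) = -206099712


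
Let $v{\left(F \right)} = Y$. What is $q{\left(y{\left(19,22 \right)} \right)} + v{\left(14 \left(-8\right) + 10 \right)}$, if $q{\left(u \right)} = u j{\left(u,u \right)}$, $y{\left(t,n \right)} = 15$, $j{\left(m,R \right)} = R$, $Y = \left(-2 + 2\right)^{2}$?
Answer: $225$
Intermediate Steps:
$Y = 0$ ($Y = 0^{2} = 0$)
$v{\left(F \right)} = 0$
$q{\left(u \right)} = u^{2}$ ($q{\left(u \right)} = u u = u^{2}$)
$q{\left(y{\left(19,22 \right)} \right)} + v{\left(14 \left(-8\right) + 10 \right)} = 15^{2} + 0 = 225 + 0 = 225$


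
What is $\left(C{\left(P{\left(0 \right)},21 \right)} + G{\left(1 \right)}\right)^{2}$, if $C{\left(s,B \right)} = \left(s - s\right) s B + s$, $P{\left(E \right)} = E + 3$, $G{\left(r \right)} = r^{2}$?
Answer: $16$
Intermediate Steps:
$P{\left(E \right)} = 3 + E$
$C{\left(s,B \right)} = s$ ($C{\left(s,B \right)} = 0 s B + s = 0 B + s = 0 + s = s$)
$\left(C{\left(P{\left(0 \right)},21 \right)} + G{\left(1 \right)}\right)^{2} = \left(\left(3 + 0\right) + 1^{2}\right)^{2} = \left(3 + 1\right)^{2} = 4^{2} = 16$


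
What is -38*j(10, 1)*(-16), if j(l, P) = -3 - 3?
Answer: -3648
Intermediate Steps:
j(l, P) = -6
-38*j(10, 1)*(-16) = -38*(-6)*(-16) = 228*(-16) = -3648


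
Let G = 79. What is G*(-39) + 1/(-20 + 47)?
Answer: -83186/27 ≈ -3081.0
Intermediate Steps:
G*(-39) + 1/(-20 + 47) = 79*(-39) + 1/(-20 + 47) = -3081 + 1/27 = -83186/27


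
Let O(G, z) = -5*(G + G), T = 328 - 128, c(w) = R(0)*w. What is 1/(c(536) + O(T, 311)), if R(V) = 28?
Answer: 1/13008 ≈ 7.6876e-5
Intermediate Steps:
c(w) = 28*w
T = 200
O(G, z) = -10*G
1/(c(536) + O(T, 311)) = 1/(28*536 - 10*200) = 1/(15008 - 2000) = 1/13008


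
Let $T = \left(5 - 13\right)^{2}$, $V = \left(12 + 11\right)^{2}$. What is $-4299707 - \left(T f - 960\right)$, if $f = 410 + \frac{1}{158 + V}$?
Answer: $- \frac{2971266133}{687} \approx -4.325 \cdot 10^{6}$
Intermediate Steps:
$V = 529$ ($V = 23^{2} = 529$)
$T = 64$ ($T = \left(-8\right)^{2} = 64$)
$f = \frac{281671}{687}$ ($f = 410 + \frac{1}{158 + 529} = 410 + \frac{1}{687} = \frac{281671}{687} \approx 410.0$)
$-4299707 - \left(T f - 960\right) = -4299707 - \left(64 \cdot \frac{281671}{687} - 960\right) = -4299707 - \left(\frac{18026944}{687} - 960\right) = -4299707 - \frac{17367424}{687} = - \frac{2971266133}{687}$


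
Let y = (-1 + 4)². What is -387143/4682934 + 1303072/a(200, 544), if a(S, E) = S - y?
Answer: 6102126228935/894440394 ≈ 6822.3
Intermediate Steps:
y = 9 (y = 3² = 9)
a(S, E) = -9 + S (a(S, E) = S - 1*9 = S - 9 = -9 + S)
-387143/4682934 + 1303072/a(200, 544) = -387143/4682934 + 1303072/(-9 + 200) = -387143*1/4682934 + 1303072/191 = -387143/4682934 + 1303072*(1/191) = -387143/4682934 + 1303072/191 = 6102126228935/894440394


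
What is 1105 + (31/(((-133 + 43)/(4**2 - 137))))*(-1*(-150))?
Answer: 22070/3 ≈ 7356.7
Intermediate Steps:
1105 + (31/(((-133 + 43)/(4**2 - 137))))*(-1*(-150)) = 1105 + (31/((-90/(16 - 137))))*150 = 1105 + (31/((-90/(-121))))*150 = 1105 + (31/((-90*(-1/121))))*150 = 1105 + (31/(90/121))*150 = 1105 + (31*(121/90))*150 = 1105 + (3751/90)*150 = 1105 + 18755/3 = 22070/3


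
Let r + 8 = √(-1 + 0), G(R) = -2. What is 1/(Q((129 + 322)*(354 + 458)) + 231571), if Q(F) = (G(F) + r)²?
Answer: 23167/5367098930 + I/2683549465 ≈ 4.3165e-6 + 3.7264e-10*I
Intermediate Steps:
r = -8 + I (r = -8 + √(-1 + 0) = -8 + √(-1) = -8 + I ≈ -8.0 + 1.0*I)
Q(F) = (-10 + I)² (Q(F) = (-2 + (-8 + I))² = (-10 + I)²)
1/(Q((129 + 322)*(354 + 458)) + 231571) = 1/((10 - I)² + 231571) = 1/(231571 + (10 - I)²)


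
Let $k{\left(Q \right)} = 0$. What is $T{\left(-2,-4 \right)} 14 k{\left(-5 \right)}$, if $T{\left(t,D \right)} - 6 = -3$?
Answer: $0$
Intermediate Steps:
$T{\left(t,D \right)} = 3$ ($T{\left(t,D \right)} = 6 - 3 = 3$)
$T{\left(-2,-4 \right)} 14 k{\left(-5 \right)} = 3 \cdot 14 \cdot 0 = 42 \cdot 0 = 0$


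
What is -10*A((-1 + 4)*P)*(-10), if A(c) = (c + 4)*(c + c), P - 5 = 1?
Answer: 79200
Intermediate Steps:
P = 6 (P = 5 + 1 = 6)
A(c) = 2*c*(4 + c) (A(c) = (4 + c)*(2*c) = 2*c*(4 + c))
-10*A((-1 + 4)*P)*(-10) = -20*(-1 + 4)*6*(4 + (-1 + 4)*6)*(-10) = -20*3*6*(4 + 3*6)*(-10) = -20*18*(4 + 18)*(-10) = -20*18*22*(-10) = -10*792*(-10) = -7920*(-10) = 79200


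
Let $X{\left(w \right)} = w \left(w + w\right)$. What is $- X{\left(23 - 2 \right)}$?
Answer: $-882$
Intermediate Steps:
$X{\left(w \right)} = 2 w^{2}$ ($X{\left(w \right)} = w 2 w = 2 w^{2}$)
$- X{\left(23 - 2 \right)} = - 2 \left(23 - 2\right)^{2} = - 2 \cdot 21^{2} = - 2 \cdot 441 = \left(-1\right) 882 = -882$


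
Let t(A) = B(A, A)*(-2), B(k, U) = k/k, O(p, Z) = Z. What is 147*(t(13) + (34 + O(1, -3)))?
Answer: 4263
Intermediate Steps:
B(k, U) = 1
t(A) = -2 (t(A) = 1*(-2) = -2)
147*(t(13) + (34 + O(1, -3))) = 147*(-2 + (34 - 3)) = 147*(-2 + 31) = 147*29 = 4263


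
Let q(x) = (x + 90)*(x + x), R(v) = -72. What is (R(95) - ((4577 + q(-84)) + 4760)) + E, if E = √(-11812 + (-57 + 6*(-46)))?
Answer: -8401 + I*√12145 ≈ -8401.0 + 110.2*I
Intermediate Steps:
q(x) = 2*x*(90 + x) (q(x) = (90 + x)*(2*x) = 2*x*(90 + x))
E = I*√12145 (E = √(-11812 + (-57 - 276)) = √(-11812 - 333) = √(-12145) = I*√12145 ≈ 110.2*I)
(R(95) - ((4577 + q(-84)) + 4760)) + E = (-72 - ((4577 + 2*(-84)*(90 - 84)) + 4760)) + I*√12145 = (-72 - ((4577 + 2*(-84)*6) + 4760)) + I*√12145 = (-72 - ((4577 - 1008) + 4760)) + I*√12145 = (-72 - (3569 + 4760)) + I*√12145 = (-72 - 1*8329) + I*√12145 = (-72 - 8329) + I*√12145 = -8401 + I*√12145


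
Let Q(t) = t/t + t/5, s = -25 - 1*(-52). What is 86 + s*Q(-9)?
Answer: 322/5 ≈ 64.400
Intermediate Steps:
s = 27 (s = -25 + 52 = 27)
Q(t) = 1 + t/5 (Q(t) = 1 + t*(1/5) = 1 + t/5)
86 + s*Q(-9) = 86 + 27*(1 + (1/5)*(-9)) = 86 + 27*(1 - 9/5) = 86 + 27*(-4/5) = 86 - 108/5 = 322/5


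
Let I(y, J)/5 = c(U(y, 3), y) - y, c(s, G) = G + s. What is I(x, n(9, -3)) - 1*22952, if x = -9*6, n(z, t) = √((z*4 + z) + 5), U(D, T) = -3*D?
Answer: -22142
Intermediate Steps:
n(z, t) = √(5 + 5*z) (n(z, t) = √((4*z + z) + 5) = √(5*z + 5) = √(5 + 5*z))
x = -54
I(y, J) = -15*y (I(y, J) = 5*((y - 3*y) - y) = 5*(-2*y - y) = 5*(-3*y) = -15*y)
I(x, n(9, -3)) - 1*22952 = -15*(-54) - 1*22952 = 810 - 22952 = -22142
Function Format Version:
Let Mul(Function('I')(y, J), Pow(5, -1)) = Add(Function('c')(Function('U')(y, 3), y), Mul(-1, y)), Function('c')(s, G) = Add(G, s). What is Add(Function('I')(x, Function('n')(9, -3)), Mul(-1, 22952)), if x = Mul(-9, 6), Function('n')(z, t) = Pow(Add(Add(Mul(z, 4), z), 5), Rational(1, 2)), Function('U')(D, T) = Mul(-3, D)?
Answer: -22142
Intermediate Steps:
Function('n')(z, t) = Pow(Add(5, Mul(5, z)), Rational(1, 2)) (Function('n')(z, t) = Pow(Add(Add(Mul(4, z), z), 5), Rational(1, 2)) = Pow(Add(Mul(5, z), 5), Rational(1, 2)) = Pow(Add(5, Mul(5, z)), Rational(1, 2)))
x = -54
Function('I')(y, J) = Mul(-15, y) (Function('I')(y, J) = Mul(5, Add(Add(y, Mul(-3, y)), Mul(-1, y))) = Mul(5, Add(Mul(-2, y), Mul(-1, y))) = Mul(5, Mul(-3, y)) = Mul(-15, y))
Add(Function('I')(x, Function('n')(9, -3)), Mul(-1, 22952)) = Add(Mul(-15, -54), Mul(-1, 22952)) = Add(810, -22952) = -22142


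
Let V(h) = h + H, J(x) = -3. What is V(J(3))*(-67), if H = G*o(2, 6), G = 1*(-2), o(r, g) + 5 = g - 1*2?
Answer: 67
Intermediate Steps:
o(r, g) = -7 + g (o(r, g) = -5 + (g - 1*2) = -5 + (g - 2) = -5 + (-2 + g) = -7 + g)
G = -2
H = 2 (H = -2*(-7 + 6) = -2*(-1) = 2)
V(h) = 2 + h (V(h) = h + 2 = 2 + h)
V(J(3))*(-67) = (2 - 3)*(-67) = -1*(-67) = 67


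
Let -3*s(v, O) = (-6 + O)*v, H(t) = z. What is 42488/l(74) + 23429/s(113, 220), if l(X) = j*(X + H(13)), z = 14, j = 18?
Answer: 28628444/1197009 ≈ 23.917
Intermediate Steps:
H(t) = 14
s(v, O) = -v*(-6 + O)/3 (s(v, O) = -(-6 + O)*v/3 = -v*(-6 + O)/3)
l(X) = 252 + 18*X (l(X) = 18*(X + 14) = 18*(14 + X) = 252 + 18*X)
42488/l(74) + 23429/s(113, 220) = 42488/(252 + 18*74) + 23429/(((1/3)*113*(6 - 1*220))) = 42488/(252 + 1332) + 23429/(((1/3)*113*(6 - 220))) = 42488/1584 + 23429/(((1/3)*113*(-214))) = 42488*(1/1584) + 23429/(-24182/3) = 5311/198 + 23429*(-3/24182) = 5311/198 - 70287/24182 = 28628444/1197009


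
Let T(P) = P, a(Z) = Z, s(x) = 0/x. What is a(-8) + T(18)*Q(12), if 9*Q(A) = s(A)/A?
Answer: -8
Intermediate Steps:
s(x) = 0
Q(A) = 0 (Q(A) = (0/A)/9 = (⅑)*0 = 0)
a(-8) + T(18)*Q(12) = -8 + 18*0 = -8 + 0 = -8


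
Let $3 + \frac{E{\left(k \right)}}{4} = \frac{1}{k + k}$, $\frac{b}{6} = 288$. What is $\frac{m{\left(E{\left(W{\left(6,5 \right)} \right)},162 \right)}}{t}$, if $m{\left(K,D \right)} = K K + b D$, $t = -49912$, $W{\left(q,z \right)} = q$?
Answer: $- \frac{2520649}{449208} \approx -5.6113$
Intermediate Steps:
$b = 1728$ ($b = 6 \cdot 288 = 1728$)
$E{\left(k \right)} = -12 + \frac{2}{k}$ ($E{\left(k \right)} = -12 + \frac{4}{k + k} = -12 + \frac{4}{2 k} = -12 + 4 \frac{1}{2 k} = -12 + \frac{2}{k}$)
$m{\left(K,D \right)} = K^{2} + 1728 D$ ($m{\left(K,D \right)} = K K + 1728 D = K^{2} + 1728 D$)
$\frac{m{\left(E{\left(W{\left(6,5 \right)} \right)},162 \right)}}{t} = \frac{\left(-12 + \frac{2}{6}\right)^{2} + 1728 \cdot 162}{-49912} = \left(\left(-12 + 2 \cdot \frac{1}{6}\right)^{2} + 279936\right) \left(- \frac{1}{49912}\right) = \left(\left(-12 + \frac{1}{3}\right)^{2} + 279936\right) \left(- \frac{1}{49912}\right) = \left(\left(- \frac{35}{3}\right)^{2} + 279936\right) \left(- \frac{1}{49912}\right) = \left(\frac{1225}{9} + 279936\right) \left(- \frac{1}{49912}\right) = \frac{2520649}{9} \left(- \frac{1}{49912}\right) = - \frac{2520649}{449208}$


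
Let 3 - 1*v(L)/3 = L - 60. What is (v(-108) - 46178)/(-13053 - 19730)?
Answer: 45665/32783 ≈ 1.3929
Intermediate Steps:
v(L) = 189 - 3*L (v(L) = 9 - 3*(L - 60) = 9 - 3*(-60 + L) = 9 + (180 - 3*L) = 189 - 3*L)
(v(-108) - 46178)/(-13053 - 19730) = ((189 - 3*(-108)) - 46178)/(-13053 - 19730) = ((189 + 324) - 46178)/(-32783) = (513 - 46178)*(-1/32783) = -45665*(-1/32783) = 45665/32783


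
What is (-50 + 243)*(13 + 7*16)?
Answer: 24125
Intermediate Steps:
(-50 + 243)*(13 + 7*16) = 193*(13 + 112) = 193*125 = 24125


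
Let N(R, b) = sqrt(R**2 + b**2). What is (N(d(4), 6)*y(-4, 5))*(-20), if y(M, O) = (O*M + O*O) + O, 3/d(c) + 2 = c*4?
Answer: -300*sqrt(785)/7 ≈ -1200.8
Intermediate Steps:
d(c) = 3/(-2 + 4*c) (d(c) = 3/(-2 + c*4) = 3/(-2 + 4*c))
y(M, O) = O + O**2 + M*O (y(M, O) = (M*O + O**2) + O = (O**2 + M*O) + O = O + O**2 + M*O)
(N(d(4), 6)*y(-4, 5))*(-20) = (sqrt((3/(2*(-1 + 2*4)))**2 + 6**2)*(5*(1 - 4 + 5)))*(-20) = (sqrt((3/(2*(-1 + 8)))**2 + 36)*(5*2))*(-20) = (sqrt(((3/2)/7)**2 + 36)*10)*(-20) = (sqrt(((3/2)*(1/7))**2 + 36)*10)*(-20) = (sqrt((3/14)**2 + 36)*10)*(-20) = (sqrt(9/196 + 36)*10)*(-20) = (sqrt(7065/196)*10)*(-20) = ((3*sqrt(785)/14)*10)*(-20) = (15*sqrt(785)/7)*(-20) = -300*sqrt(785)/7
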